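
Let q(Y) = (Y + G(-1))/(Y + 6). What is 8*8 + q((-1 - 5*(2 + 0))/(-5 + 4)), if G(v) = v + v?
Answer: 1097/17 ≈ 64.529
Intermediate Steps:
G(v) = 2*v
q(Y) = (-2 + Y)/(6 + Y) (q(Y) = (Y + 2*(-1))/(Y + 6) = (Y - 2)/(6 + Y) = (-2 + Y)/(6 + Y))
8*8 + q((-1 - 5*(2 + 0))/(-5 + 4)) = 8*8 + (-2 + (-1 - 5*(2 + 0))/(-5 + 4))/(6 + (-1 - 5*(2 + 0))/(-5 + 4)) = 64 + (-2 + (-1 - 5*2)/(-1))/(6 + (-1 - 5*2)/(-1)) = 64 + (-2 + (-1 - 1*10)*(-1))/(6 + (-1 - 1*10)*(-1)) = 64 + (-2 + (-1 - 10)*(-1))/(6 + (-1 - 10)*(-1)) = 64 + (-2 - 11*(-1))/(6 - 11*(-1)) = 64 + (-2 + 11)/(6 + 11) = 64 + 9/17 = 1097/17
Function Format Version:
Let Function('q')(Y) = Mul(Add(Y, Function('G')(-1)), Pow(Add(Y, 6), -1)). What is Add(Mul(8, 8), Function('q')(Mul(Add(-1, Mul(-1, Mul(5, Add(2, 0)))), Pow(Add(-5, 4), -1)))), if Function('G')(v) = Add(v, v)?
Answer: Rational(1097, 17) ≈ 64.529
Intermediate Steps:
Function('G')(v) = Mul(2, v)
Function('q')(Y) = Mul(Pow(Add(6, Y), -1), Add(-2, Y)) (Function('q')(Y) = Mul(Add(Y, Mul(2, -1)), Pow(Add(Y, 6), -1)) = Mul(Add(Y, -2), Pow(Add(6, Y), -1)) = Mul(Add(-2, Y), Pow(Add(6, Y), -1)) = Mul(Pow(Add(6, Y), -1), Add(-2, Y)))
Add(Mul(8, 8), Function('q')(Mul(Add(-1, Mul(-1, Mul(5, Add(2, 0)))), Pow(Add(-5, 4), -1)))) = Add(Mul(8, 8), Mul(Pow(Add(6, Mul(Add(-1, Mul(-1, Mul(5, Add(2, 0)))), Pow(Add(-5, 4), -1))), -1), Add(-2, Mul(Add(-1, Mul(-1, Mul(5, Add(2, 0)))), Pow(Add(-5, 4), -1))))) = Add(64, Mul(Pow(Add(6, Mul(Add(-1, Mul(-1, Mul(5, 2))), Pow(-1, -1))), -1), Add(-2, Mul(Add(-1, Mul(-1, Mul(5, 2))), Pow(-1, -1))))) = Add(64, Mul(Pow(Add(6, Mul(Add(-1, Mul(-1, 10)), -1)), -1), Add(-2, Mul(Add(-1, Mul(-1, 10)), -1)))) = Add(64, Mul(Pow(Add(6, Mul(Add(-1, -10), -1)), -1), Add(-2, Mul(Add(-1, -10), -1)))) = Add(64, Mul(Pow(Add(6, Mul(-11, -1)), -1), Add(-2, Mul(-11, -1)))) = Add(64, Mul(Pow(Add(6, 11), -1), Add(-2, 11))) = Add(64, Mul(Pow(17, -1), 9)) = Add(64, Mul(Rational(1, 17), 9)) = Add(64, Rational(9, 17)) = Rational(1097, 17)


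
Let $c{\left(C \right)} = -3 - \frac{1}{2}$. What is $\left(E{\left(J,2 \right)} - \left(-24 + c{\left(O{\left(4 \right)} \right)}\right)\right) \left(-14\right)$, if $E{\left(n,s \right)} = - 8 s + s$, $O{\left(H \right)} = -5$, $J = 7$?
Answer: $-189$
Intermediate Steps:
$c{\left(C \right)} = - \frac{7}{2}$ ($c{\left(C \right)} = -3 - \frac{1}{2} = - \frac{7}{2}$)
$E{\left(n,s \right)} = - 7 s$
$\left(E{\left(J,2 \right)} - \left(-24 + c{\left(O{\left(4 \right)} \right)}\right)\right) \left(-14\right) = \left(\left(-7\right) 2 + \left(24 - - \frac{7}{2}\right)\right) \left(-14\right) = \left(-14 + \left(24 + \frac{7}{2}\right)\right) \left(-14\right) = \left(-14 + \frac{55}{2}\right) \left(-14\right) = \frac{27}{2} \left(-14\right) = -189$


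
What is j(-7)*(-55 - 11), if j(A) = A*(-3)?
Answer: -1386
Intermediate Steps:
j(A) = -3*A
j(-7)*(-55 - 11) = (-3*(-7))*(-55 - 11) = 21*(-66) = -1386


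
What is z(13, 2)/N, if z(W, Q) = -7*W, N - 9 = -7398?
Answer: 91/7389 ≈ 0.012316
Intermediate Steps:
N = -7389 (N = 9 - 7398 = -7389)
z(13, 2)/N = -7*13/(-7389) = -91*(-1/7389) = 91/7389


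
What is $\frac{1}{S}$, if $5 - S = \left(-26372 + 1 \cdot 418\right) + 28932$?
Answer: $- \frac{1}{2973} \approx -0.00033636$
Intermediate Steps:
$S = -2973$ ($S = 5 - \left(\left(-26372 + 1 \cdot 418\right) + 28932\right) = 5 - \left(\left(-26372 + 418\right) + 28932\right) = 5 - \left(-25954 + 28932\right) = 5 - 2978 = -2973$)
$\frac{1}{S} = \frac{1}{-2973} = - \frac{1}{2973}$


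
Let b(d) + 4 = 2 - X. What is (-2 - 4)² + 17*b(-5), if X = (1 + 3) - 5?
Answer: 19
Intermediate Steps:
X = -1 (X = 4 - 5 = -1)
b(d) = -1 (b(d) = -4 + (2 - 1*(-1)) = -4 + (2 + 1) = -4 + 3 = -1)
(-2 - 4)² + 17*b(-5) = (-2 - 4)² + 17*(-1) = (-6)² - 17 = 36 - 17 = 19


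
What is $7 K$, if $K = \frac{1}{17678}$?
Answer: $\frac{7}{17678} \approx 0.00039597$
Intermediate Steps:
$K = \frac{1}{17678} \approx 5.6567 \cdot 10^{-5}$
$7 K = 7 \cdot \frac{1}{17678} = \frac{7}{17678}$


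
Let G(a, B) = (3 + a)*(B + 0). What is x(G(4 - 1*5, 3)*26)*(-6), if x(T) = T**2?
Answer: -146016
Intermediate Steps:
G(a, B) = B*(3 + a) (G(a, B) = (3 + a)*B = B*(3 + a))
x(G(4 - 1*5, 3)*26)*(-6) = ((3*(3 + (4 - 1*5)))*26)**2*(-6) = ((3*(3 + (4 - 5)))*26)**2*(-6) = ((3*(3 - 1))*26)**2*(-6) = ((3*2)*26)**2*(-6) = (6*26)**2*(-6) = 156**2*(-6) = 24336*(-6) = -146016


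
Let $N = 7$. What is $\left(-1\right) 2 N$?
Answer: $-14$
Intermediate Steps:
$\left(-1\right) 2 N = \left(-1\right) 2 \cdot 7 = \left(-2\right) 7 = -14$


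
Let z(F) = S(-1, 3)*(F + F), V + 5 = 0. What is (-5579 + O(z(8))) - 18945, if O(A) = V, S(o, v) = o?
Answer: -24529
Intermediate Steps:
V = -5 (V = -5 + 0 = -5)
z(F) = -2*F (z(F) = -(F + F) = -2*F)
O(A) = -5
(-5579 + O(z(8))) - 18945 = (-5579 - 5) - 18945 = -5584 - 18945 = -24529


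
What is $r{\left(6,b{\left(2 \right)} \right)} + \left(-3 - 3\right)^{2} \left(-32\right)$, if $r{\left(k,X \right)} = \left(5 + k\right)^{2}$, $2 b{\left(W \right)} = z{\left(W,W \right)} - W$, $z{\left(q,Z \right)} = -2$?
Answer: $-1031$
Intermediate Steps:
$b{\left(W \right)} = -1 - \frac{W}{2}$ ($b{\left(W \right)} = \frac{-2 - W}{2} = -1 - \frac{W}{2}$)
$r{\left(6,b{\left(2 \right)} \right)} + \left(-3 - 3\right)^{2} \left(-32\right) = \left(5 + 6\right)^{2} + \left(-3 - 3\right)^{2} \left(-32\right) = 11^{2} + \left(-6\right)^{2} \left(-32\right) = 121 + 36 \left(-32\right) = 121 - 1152 = -1031$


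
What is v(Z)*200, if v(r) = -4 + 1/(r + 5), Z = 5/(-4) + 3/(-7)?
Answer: -68800/93 ≈ -739.79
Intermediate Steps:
Z = -47/28 (Z = 5*(-¼) + 3*(-⅐) = -5/4 - 3/7 = -47/28 ≈ -1.6786)
v(r) = -4 + 1/(5 + r)
v(Z)*200 = ((-19 - 4*(-47/28))/(5 - 47/28))*200 = ((-19 + 47/7)/(93/28))*200 = ((28/93)*(-86/7))*200 = -344/93*200 = -68800/93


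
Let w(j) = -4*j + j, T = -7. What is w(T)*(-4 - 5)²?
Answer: 1701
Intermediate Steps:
w(j) = -3*j
w(T)*(-4 - 5)² = (-3*(-7))*(-4 - 5)² = 21*(-9)² = 21*81 = 1701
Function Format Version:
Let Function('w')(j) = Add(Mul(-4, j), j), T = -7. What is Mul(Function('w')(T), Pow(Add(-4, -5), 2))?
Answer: 1701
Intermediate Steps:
Function('w')(j) = Mul(-3, j)
Mul(Function('w')(T), Pow(Add(-4, -5), 2)) = Mul(Mul(-3, -7), Pow(Add(-4, -5), 2)) = Mul(21, Pow(-9, 2)) = Mul(21, 81) = 1701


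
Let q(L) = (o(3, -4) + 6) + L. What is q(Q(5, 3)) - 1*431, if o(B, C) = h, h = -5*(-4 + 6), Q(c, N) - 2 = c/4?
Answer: -1727/4 ≈ -431.75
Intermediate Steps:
Q(c, N) = 2 + c/4
h = -10 (h = -5*2 = -10)
o(B, C) = -10
q(L) = -4 + L (q(L) = (-10 + 6) + L = -4 + L)
q(Q(5, 3)) - 1*431 = (-4 + (2 + (¼)*5)) - 1*431 = (-4 + (2 + 5/4)) - 431 = (-4 + 13/4) - 431 = -¾ - 431 = -1727/4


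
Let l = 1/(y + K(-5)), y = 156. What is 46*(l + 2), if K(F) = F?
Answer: 13938/151 ≈ 92.305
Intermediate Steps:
l = 1/151 (l = 1/(156 - 5) = 1/151 ≈ 0.0066225)
46*(l + 2) = 46*(1/151 + 2) = 46*(303/151) = 13938/151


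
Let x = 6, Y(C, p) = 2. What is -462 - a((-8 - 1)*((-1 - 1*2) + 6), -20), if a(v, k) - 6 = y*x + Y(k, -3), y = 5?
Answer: -500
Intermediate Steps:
a(v, k) = 38 (a(v, k) = 6 + (5*6 + 2) = 6 + (30 + 2) = 6 + 32 = 38)
-462 - a((-8 - 1)*((-1 - 1*2) + 6), -20) = -462 - 1*38 = -462 - 38 = -500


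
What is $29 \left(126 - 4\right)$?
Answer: $3538$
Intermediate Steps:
$29 \left(126 - 4\right) = 29 \cdot 122 = 3538$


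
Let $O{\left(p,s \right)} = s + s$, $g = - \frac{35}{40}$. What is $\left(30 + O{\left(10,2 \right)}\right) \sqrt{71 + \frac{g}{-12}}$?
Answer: $\frac{17 \sqrt{40938}}{12} \approx 286.64$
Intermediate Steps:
$g = - \frac{7}{8}$ ($g = \left(-35\right) \frac{1}{40} = - \frac{7}{8} \approx -0.875$)
$O{\left(p,s \right)} = 2 s$
$\left(30 + O{\left(10,2 \right)}\right) \sqrt{71 + \frac{g}{-12}} = \left(30 + 2 \cdot 2\right) \sqrt{71 - \frac{7}{8 \left(-12\right)}} = \left(30 + 4\right) \sqrt{71 - - \frac{7}{96}} = 34 \sqrt{71 + \frac{7}{96}} = 34 \sqrt{\frac{6823}{96}} = 34 \frac{\sqrt{40938}}{24} = \frac{17 \sqrt{40938}}{12}$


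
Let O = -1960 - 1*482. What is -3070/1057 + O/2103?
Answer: -3012468/740957 ≈ -4.0656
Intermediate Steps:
O = -2442 (O = -1960 - 482 = -2442)
-3070/1057 + O/2103 = -3070/1057 - 2442/2103 = -3070*1/1057 - 2442*1/2103 = -3070/1057 - 814/701 = -3012468/740957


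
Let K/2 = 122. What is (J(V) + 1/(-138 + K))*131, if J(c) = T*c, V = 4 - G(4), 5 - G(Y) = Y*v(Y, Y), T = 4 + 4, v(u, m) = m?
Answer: 1666451/106 ≈ 15721.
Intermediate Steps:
T = 8
K = 244 (K = 2*122 = 244)
G(Y) = 5 - Y**2 (G(Y) = 5 - Y*Y = 5 - Y**2)
V = 15 (V = 4 - (5 - 1*4**2) = 4 - (5 - 1*16) = 4 - (5 - 16) = 4 - 1*(-11) = 4 + 11 = 15)
J(c) = 8*c
(J(V) + 1/(-138 + K))*131 = (8*15 + 1/(-138 + 244))*131 = (120 + 1/106)*131 = (12721/106)*131 = 1666451/106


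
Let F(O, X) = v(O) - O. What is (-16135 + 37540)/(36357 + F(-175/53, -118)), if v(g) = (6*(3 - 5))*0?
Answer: 1134465/1927096 ≈ 0.58869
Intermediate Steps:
v(g) = 0 (v(g) = (6*(-2))*0 = -12*0 = 0)
F(O, X) = -O (F(O, X) = 0 - O = -O)
(-16135 + 37540)/(36357 + F(-175/53, -118)) = (-16135 + 37540)/(36357 - (-175)/53) = 21405/(36357 - (-175)/53) = 21405/(36357 - 1*(-175/53)) = 21405/(36357 + 175/53) = 21405/(1927096/53) = 21405*(53/1927096) = 1134465/1927096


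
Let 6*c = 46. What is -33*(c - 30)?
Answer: 737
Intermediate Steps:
c = 23/3 (c = (⅙)*46 = 23/3 ≈ 7.6667)
-33*(c - 30) = -33*(23/3 - 30) = -33*(-67/3) = 737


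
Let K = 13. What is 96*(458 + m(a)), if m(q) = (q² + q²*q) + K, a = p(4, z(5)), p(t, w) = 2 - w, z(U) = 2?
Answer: 45216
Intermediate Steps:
a = 0 (a = 2 - 1*2 = 2 - 2 = 0)
m(q) = 13 + q² + q³ (m(q) = (q² + q²*q) + 13 = (q² + q³) + 13 = 13 + q² + q³)
96*(458 + m(a)) = 96*(458 + (13 + 0² + 0³)) = 96*(458 + (13 + 0 + 0)) = 96*(458 + 13) = 96*471 = 45216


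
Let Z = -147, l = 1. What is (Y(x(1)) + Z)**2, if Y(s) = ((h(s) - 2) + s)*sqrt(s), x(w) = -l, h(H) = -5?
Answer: 21545 + 2352*I ≈ 21545.0 + 2352.0*I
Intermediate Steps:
x(w) = -1 (x(w) = -1*1 = -1)
Y(s) = sqrt(s)*(-7 + s) (Y(s) = ((-5 - 2) + s)*sqrt(s) = (-7 + s)*sqrt(s) = sqrt(s)*(-7 + s))
(Y(x(1)) + Z)**2 = (sqrt(-1)*(-7 - 1) - 147)**2 = (I*(-8) - 147)**2 = (-8*I - 147)**2 = (-147 - 8*I)**2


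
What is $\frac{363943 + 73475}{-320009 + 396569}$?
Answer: $\frac{72903}{12760} \approx 5.7134$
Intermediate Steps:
$\frac{363943 + 73475}{-320009 + 396569} = \frac{437418}{76560} = 437418 \cdot \frac{1}{76560} = \frac{72903}{12760}$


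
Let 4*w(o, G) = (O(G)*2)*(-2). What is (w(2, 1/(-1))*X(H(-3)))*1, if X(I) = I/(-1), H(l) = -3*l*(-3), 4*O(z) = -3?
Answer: 81/4 ≈ 20.250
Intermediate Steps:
O(z) = -¾ (O(z) = (¼)*(-3) = -¾)
H(l) = 9*l
w(o, G) = ¾ (w(o, G) = (-¾*2*(-2))/4 = (-3/2*(-2))/4 = (¼)*3 = ¾)
X(I) = -I (X(I) = I*(-1) = -I)
(w(2, 1/(-1))*X(H(-3)))*1 = (3*(-9*(-3))/4)*1 = (3*(-1*(-27))/4)*1 = ((¾)*27)*1 = (81/4)*1 = 81/4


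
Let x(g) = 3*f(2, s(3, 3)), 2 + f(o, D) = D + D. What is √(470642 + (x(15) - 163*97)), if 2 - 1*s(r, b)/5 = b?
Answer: √454795 ≈ 674.38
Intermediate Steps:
s(r, b) = 10 - 5*b
f(o, D) = -2 + 2*D (f(o, D) = -2 + (D + D) = -2 + 2*D)
x(g) = -36 (x(g) = 3*(-2 + 2*(10 - 5*3)) = 3*(-2 + 2*(10 - 15)) = 3*(-2 + 2*(-5)) = 3*(-2 - 10) = 3*(-12) = -36)
√(470642 + (x(15) - 163*97)) = √(470642 + (-36 - 163*97)) = √(470642 + (-36 - 15811)) = √(470642 - 15847) = √454795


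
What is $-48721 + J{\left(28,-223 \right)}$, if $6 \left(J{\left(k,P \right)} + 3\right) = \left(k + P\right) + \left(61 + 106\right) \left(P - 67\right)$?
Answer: $- \frac{340969}{6} \approx -56828.0$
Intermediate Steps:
$J{\left(k,P \right)} = - \frac{11207}{6} + 28 P + \frac{k}{6}$ ($J{\left(k,P \right)} = -3 + \frac{\left(k + P\right) + \left(61 + 106\right) \left(P - 67\right)}{6} = -3 + \frac{\left(P + k\right) + 167 \left(-67 + P\right)}{6} = -3 + \frac{\left(P + k\right) + \left(-11189 + 167 P\right)}{6} = -3 + \frac{-11189 + k + 168 P}{6} = -3 + \left(- \frac{11189}{6} + 28 P + \frac{k}{6}\right) = - \frac{11207}{6} + 28 P + \frac{k}{6}$)
$-48721 + J{\left(28,-223 \right)} = -48721 + \left(- \frac{11207}{6} + 28 \left(-223\right) + \frac{1}{6} \cdot 28\right) = -48721 - \frac{48643}{6} = - \frac{340969}{6}$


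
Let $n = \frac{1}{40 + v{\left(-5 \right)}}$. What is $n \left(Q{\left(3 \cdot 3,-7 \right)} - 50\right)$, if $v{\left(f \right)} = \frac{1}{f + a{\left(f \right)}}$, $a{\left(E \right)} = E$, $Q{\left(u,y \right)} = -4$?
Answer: $- \frac{180}{133} \approx -1.3534$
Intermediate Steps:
$v{\left(f \right)} = \frac{1}{2 f}$ ($v{\left(f \right)} = \frac{1}{f + f} = \frac{1}{2 f}$)
$n = \frac{10}{399}$ ($n = \frac{1}{40 + \frac{1}{2 \left(-5\right)}} = \frac{1}{40 + \frac{1}{2} \left(- \frac{1}{5}\right)} = \frac{1}{40 - \frac{1}{10}} = \frac{1}{\frac{399}{10}} = \frac{10}{399} \approx 0.025063$)
$n \left(Q{\left(3 \cdot 3,-7 \right)} - 50\right) = \frac{10 \left(-4 - 50\right)}{399} = \frac{10}{399} \left(-54\right) = - \frac{180}{133}$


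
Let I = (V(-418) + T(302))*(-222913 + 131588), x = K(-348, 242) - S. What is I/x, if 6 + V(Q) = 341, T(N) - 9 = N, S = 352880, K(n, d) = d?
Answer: 2269075/13563 ≈ 167.30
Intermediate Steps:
x = -352638 (x = 242 - 1*352880 = 242 - 352880 = -352638)
T(N) = 9 + N
V(Q) = 335 (V(Q) = -6 + 341 = 335)
I = -58995950 (I = (335 + (9 + 302))*(-222913 + 131588) = (335 + 311)*(-91325) = 646*(-91325) = -58995950)
I/x = -58995950/(-352638) = -58995950*(-1/352638) = 2269075/13563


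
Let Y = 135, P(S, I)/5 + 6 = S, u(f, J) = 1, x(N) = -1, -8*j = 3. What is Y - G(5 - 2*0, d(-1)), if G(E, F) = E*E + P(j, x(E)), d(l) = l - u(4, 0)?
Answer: 1135/8 ≈ 141.88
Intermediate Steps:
j = -3/8 (j = -⅛*3 = -3/8 ≈ -0.37500)
d(l) = -1 + l (d(l) = l - 1*1 = l - 1 = -1 + l)
P(S, I) = -30 + 5*S
G(E, F) = -255/8 + E² (G(E, F) = E*E + (-30 + 5*(-3/8)) = E² + (-30 - 15/8) = E² - 255/8 = -255/8 + E²)
Y - G(5 - 2*0, d(-1)) = 135 - (-255/8 + (5 - 2*0)²) = 135 - (-255/8 + (5 + 0)²) = 135 - (-255/8 + 5²) = 135 - (-255/8 + 25) = 135 - 1*(-55/8) = 135 + 55/8 = 1135/8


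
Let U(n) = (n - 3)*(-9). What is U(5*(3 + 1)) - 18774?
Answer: -18927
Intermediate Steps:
U(n) = 27 - 9*n (U(n) = (-3 + n)*(-9) = 27 - 9*n)
U(5*(3 + 1)) - 18774 = (27 - 45*(3 + 1)) - 18774 = (27 - 45*4) - 18774 = (27 - 9*20) - 18774 = (27 - 180) - 18774 = -153 - 18774 = -18927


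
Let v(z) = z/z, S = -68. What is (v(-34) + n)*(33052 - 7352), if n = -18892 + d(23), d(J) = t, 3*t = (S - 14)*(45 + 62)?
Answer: -1681987900/3 ≈ -5.6066e+8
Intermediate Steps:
v(z) = 1
t = -8774/3 (t = ((-68 - 14)*(45 + 62))/3 = (-82*107)/3 = (⅓)*(-8774) = -8774/3 ≈ -2924.7)
d(J) = -8774/3
n = -65450/3 (n = -18892 - 8774/3 = -65450/3 ≈ -21817.)
(v(-34) + n)*(33052 - 7352) = (1 - 65450/3)*(33052 - 7352) = -65447/3*25700 = -1681987900/3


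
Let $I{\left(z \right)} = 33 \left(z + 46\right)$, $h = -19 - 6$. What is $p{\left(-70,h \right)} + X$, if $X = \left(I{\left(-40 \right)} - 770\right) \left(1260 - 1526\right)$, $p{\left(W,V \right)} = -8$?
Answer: $152144$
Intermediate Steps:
$h = -25$ ($h = -19 - 6 = -25$)
$I{\left(z \right)} = 1518 + 33 z$ ($I{\left(z \right)} = 33 \left(46 + z\right) = 1518 + 33 z$)
$X = 152152$ ($X = \left(\left(1518 + 33 \left(-40\right)\right) - 770\right) \left(1260 - 1526\right) = \left(\left(1518 - 1320\right) - 770\right) \left(-266\right) = \left(198 - 770\right) \left(-266\right) = \left(-572\right) \left(-266\right) = 152152$)
$p{\left(-70,h \right)} + X = -8 + 152152 = 152144$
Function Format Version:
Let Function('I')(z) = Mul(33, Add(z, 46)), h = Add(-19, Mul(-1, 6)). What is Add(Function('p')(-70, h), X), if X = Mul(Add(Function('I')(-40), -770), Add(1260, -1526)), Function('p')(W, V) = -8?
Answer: 152144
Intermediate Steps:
h = -25 (h = Add(-19, -6) = -25)
Function('I')(z) = Add(1518, Mul(33, z)) (Function('I')(z) = Mul(33, Add(46, z)) = Add(1518, Mul(33, z)))
X = 152152 (X = Mul(Add(Add(1518, Mul(33, -40)), -770), Add(1260, -1526)) = Mul(Add(Add(1518, -1320), -770), -266) = Mul(Add(198, -770), -266) = Mul(-572, -266) = 152152)
Add(Function('p')(-70, h), X) = Add(-8, 152152) = 152144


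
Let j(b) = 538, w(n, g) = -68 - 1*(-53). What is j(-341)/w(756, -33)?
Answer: -538/15 ≈ -35.867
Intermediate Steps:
w(n, g) = -15 (w(n, g) = -68 + 53 = -15)
j(-341)/w(756, -33) = 538/(-15) = 538*(-1/15) = -538/15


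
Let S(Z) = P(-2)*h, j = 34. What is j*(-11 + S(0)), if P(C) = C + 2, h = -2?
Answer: -374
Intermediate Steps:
P(C) = 2 + C
S(Z) = 0 (S(Z) = (2 - 2)*(-2) = 0*(-2) = 0)
j*(-11 + S(0)) = 34*(-11 + 0) = 34*(-11) = -374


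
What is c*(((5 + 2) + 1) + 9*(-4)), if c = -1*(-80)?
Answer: -2240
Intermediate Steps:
c = 80
c*(((5 + 2) + 1) + 9*(-4)) = 80*(((5 + 2) + 1) + 9*(-4)) = 80*((7 + 1) - 36) = 80*(8 - 36) = 80*(-28) = -2240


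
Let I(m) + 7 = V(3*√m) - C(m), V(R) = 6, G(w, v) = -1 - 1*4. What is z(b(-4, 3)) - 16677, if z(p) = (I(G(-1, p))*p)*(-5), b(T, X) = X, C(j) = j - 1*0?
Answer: -16737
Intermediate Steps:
C(j) = j (C(j) = j + 0 = j)
G(w, v) = -5 (G(w, v) = -1 - 4 = -5)
I(m) = -1 - m (I(m) = -7 + (6 - m) = -1 - m)
z(p) = -20*p (z(p) = ((-1 - 1*(-5))*p)*(-5) = ((-1 + 5)*p)*(-5) = (4*p)*(-5) = -20*p)
z(b(-4, 3)) - 16677 = -20*3 - 16677 = -60 - 16677 = -16737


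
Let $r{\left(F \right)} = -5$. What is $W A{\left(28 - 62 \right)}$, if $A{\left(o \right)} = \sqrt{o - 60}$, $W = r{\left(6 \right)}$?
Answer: $- 5 i \sqrt{94} \approx - 48.477 i$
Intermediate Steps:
$W = -5$
$A{\left(o \right)} = \sqrt{-60 + o}$
$W A{\left(28 - 62 \right)} = - 5 \sqrt{-60 + \left(28 - 62\right)} = - 5 \sqrt{-60 - 34} = - 5 \sqrt{-94} = - 5 i \sqrt{94}$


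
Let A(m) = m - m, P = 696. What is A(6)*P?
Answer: 0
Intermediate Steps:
A(m) = 0
A(6)*P = 0*696 = 0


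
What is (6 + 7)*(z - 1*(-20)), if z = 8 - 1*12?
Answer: 208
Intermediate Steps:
z = -4 (z = 8 - 12 = -4)
(6 + 7)*(z - 1*(-20)) = (6 + 7)*(-4 - 1*(-20)) = 13*(-4 + 20) = 13*16 = 208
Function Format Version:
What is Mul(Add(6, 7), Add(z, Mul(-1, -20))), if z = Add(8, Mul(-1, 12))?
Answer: 208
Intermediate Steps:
z = -4 (z = Add(8, -12) = -4)
Mul(Add(6, 7), Add(z, Mul(-1, -20))) = Mul(Add(6, 7), Add(-4, Mul(-1, -20))) = Mul(13, Add(-4, 20)) = Mul(13, 16) = 208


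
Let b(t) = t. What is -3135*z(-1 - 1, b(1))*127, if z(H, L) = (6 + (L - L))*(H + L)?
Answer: 2388870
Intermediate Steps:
z(H, L) = 6*H + 6*L (z(H, L) = (6 + 0)*(H + L) = 6*(H + L) = 6*H + 6*L)
-3135*z(-1 - 1, b(1))*127 = -3135*(6*(-1 - 1) + 6*1)*127 = -3135*(6*(-2) + 6)*127 = -3135*(-12 + 6)*127 = -3135*(-6)*127 = -57*(-330)*127 = 18810*127 = 2388870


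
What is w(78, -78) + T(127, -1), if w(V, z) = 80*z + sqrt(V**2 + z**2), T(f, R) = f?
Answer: -6113 + 78*sqrt(2) ≈ -6002.7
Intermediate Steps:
w(V, z) = sqrt(V**2 + z**2) + 80*z
w(78, -78) + T(127, -1) = (sqrt(78**2 + (-78)**2) + 80*(-78)) + 127 = (sqrt(6084 + 6084) - 6240) + 127 = (sqrt(12168) - 6240) + 127 = (78*sqrt(2) - 6240) + 127 = (-6240 + 78*sqrt(2)) + 127 = -6113 + 78*sqrt(2)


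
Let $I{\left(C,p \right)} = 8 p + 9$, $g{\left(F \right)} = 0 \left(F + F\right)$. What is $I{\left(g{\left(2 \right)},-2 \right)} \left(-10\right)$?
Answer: $70$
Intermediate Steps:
$g{\left(F \right)} = 0$ ($g{\left(F \right)} = 0 \cdot 2 F = 0$)
$I{\left(C,p \right)} = 9 + 8 p$
$I{\left(g{\left(2 \right)},-2 \right)} \left(-10\right) = \left(9 + 8 \left(-2\right)\right) \left(-10\right) = \left(9 - 16\right) \left(-10\right) = \left(-7\right) \left(-10\right) = 70$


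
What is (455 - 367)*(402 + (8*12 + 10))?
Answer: 44704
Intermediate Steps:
(455 - 367)*(402 + (8*12 + 10)) = 88*(402 + (96 + 10)) = 88*(402 + 106) = 88*508 = 44704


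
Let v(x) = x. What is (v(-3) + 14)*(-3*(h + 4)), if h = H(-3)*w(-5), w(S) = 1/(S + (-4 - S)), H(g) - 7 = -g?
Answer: -99/2 ≈ -49.500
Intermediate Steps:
H(g) = 7 - g
w(S) = -¼ (w(S) = 1/(-4) = -¼)
h = -5/2 (h = (7 - 1*(-3))*(-¼) = (7 + 3)*(-¼) = 10*(-¼) = -5/2 ≈ -2.5000)
(v(-3) + 14)*(-3*(h + 4)) = (-3 + 14)*(-3*(-5/2 + 4)) = 11*(-3*3/2) = 11*(-9/2) = -99/2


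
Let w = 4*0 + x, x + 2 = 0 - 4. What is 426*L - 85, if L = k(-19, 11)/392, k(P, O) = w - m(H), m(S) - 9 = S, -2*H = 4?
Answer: -19429/196 ≈ -99.128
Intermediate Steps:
H = -2 (H = -1/2*4 = -2)
m(S) = 9 + S
x = -6 (x = -2 + (0 - 4) = -2 - 4 = -6)
w = -6 (w = 4*0 - 6 = 0 - 6 = -6)
k(P, O) = -13 (k(P, O) = -6 - (9 - 2) = -6 - 1*7 = -6 - 7 = -13)
L = -13/392 ≈ -0.033163
426*L - 85 = 426*(-13/392) - 85 = -2769/196 - 85 = -19429/196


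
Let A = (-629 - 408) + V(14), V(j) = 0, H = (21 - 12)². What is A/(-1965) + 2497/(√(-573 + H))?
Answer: 1037/1965 - 2497*I*√123/246 ≈ 0.52774 - 112.57*I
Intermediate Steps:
H = 81 (H = 9² = 81)
A = -1037 (A = (-629 - 408) + 0 = -1037 + 0 = -1037)
A/(-1965) + 2497/(√(-573 + H)) = -1037/(-1965) + 2497/(√(-573 + 81)) = -1037*(-1/1965) + 2497/(√(-492)) = 1037/1965 + 2497/((2*I*√123)) = 1037/1965 + 2497*(-I*√123/246) = 1037/1965 - 2497*I*√123/246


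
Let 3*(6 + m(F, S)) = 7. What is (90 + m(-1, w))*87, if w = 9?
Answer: 7511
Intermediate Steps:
m(F, S) = -11/3 (m(F, S) = -6 + (⅓)*7 = -6 + 7/3 = -11/3)
(90 + m(-1, w))*87 = (90 - 11/3)*87 = (259/3)*87 = 7511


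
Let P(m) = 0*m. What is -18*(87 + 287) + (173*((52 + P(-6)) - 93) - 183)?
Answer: -14008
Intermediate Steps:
P(m) = 0
-18*(87 + 287) + (173*((52 + P(-6)) - 93) - 183) = -18*(87 + 287) + (173*((52 + 0) - 93) - 183) = -18*374 + (173*(52 - 93) - 183) = -6732 + (173*(-41) - 183) = -6732 + (-7093 - 183) = -6732 - 7276 = -14008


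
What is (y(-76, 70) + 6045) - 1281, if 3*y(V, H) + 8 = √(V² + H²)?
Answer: 14284/3 + 2*√2669/3 ≈ 4795.8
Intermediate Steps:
y(V, H) = -8/3 + √(H² + V²)/3 (y(V, H) = -8/3 + √(V² + H²)/3 = -8/3 + √(H² + V²)/3)
(y(-76, 70) + 6045) - 1281 = ((-8/3 + √(70² + (-76)²)/3) + 6045) - 1281 = ((-8/3 + √(4900 + 5776)/3) + 6045) - 1281 = ((-8/3 + √10676/3) + 6045) - 1281 = ((-8/3 + (2*√2669)/3) + 6045) - 1281 = ((-8/3 + 2*√2669/3) + 6045) - 1281 = (18127/3 + 2*√2669/3) - 1281 = 14284/3 + 2*√2669/3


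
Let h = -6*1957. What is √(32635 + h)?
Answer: √20893 ≈ 144.54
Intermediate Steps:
h = -11742
√(32635 + h) = √(32635 - 11742) = √20893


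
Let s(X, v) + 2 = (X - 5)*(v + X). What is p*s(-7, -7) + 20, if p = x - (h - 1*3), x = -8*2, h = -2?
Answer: -1806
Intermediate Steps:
x = -16
s(X, v) = -2 + (-5 + X)*(X + v) (s(X, v) = -2 + (X - 5)*(v + X) = -2 + (-5 + X)*(X + v))
p = -11 (p = -16 - (-2 - 1*3) = -16 - (-2 - 3) = -16 - 1*(-5) = -16 + 5 = -11)
p*s(-7, -7) + 20 = -11*(-2 + (-7)² - 5*(-7) - 5*(-7) - 7*(-7)) + 20 = -11*(-2 + 49 + 35 + 35 + 49) + 20 = -11*166 + 20 = -1826 + 20 = -1806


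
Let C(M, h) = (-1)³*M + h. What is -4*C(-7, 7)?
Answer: -56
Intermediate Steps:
C(M, h) = h - M (C(M, h) = -M + h = h - M)
-4*C(-7, 7) = -4*(7 - 1*(-7)) = -4*(7 + 7) = -4*14 = -56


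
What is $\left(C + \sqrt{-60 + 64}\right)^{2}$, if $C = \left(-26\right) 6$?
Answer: $23716$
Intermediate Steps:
$C = -156$
$\left(C + \sqrt{-60 + 64}\right)^{2} = \left(-156 + \sqrt{-60 + 64}\right)^{2} = \left(-156 + \sqrt{4}\right)^{2} = \left(-156 + 2\right)^{2} = \left(-154\right)^{2} = 23716$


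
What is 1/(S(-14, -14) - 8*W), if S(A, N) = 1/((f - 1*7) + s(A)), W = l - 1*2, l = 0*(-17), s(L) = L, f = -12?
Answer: 33/527 ≈ 0.062619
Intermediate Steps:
l = 0
W = -2 (W = 0 - 1*2 = 0 - 2 = -2)
S(A, N) = 1/(-19 + A) (S(A, N) = 1/((-12 - 1*7) + A) = 1/((-12 - 7) + A) = 1/(-19 + A))
1/(S(-14, -14) - 8*W) = 1/(1/(-19 - 14) - 8*(-2)) = 1/(1/(-33) + 16) = 1/(-1/33 + 16) = 1/(527/33) = 33/527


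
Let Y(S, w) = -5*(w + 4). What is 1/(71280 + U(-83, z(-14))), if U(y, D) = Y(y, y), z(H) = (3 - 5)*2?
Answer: 1/71675 ≈ 1.3952e-5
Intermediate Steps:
z(H) = -4 (z(H) = -2*2 = -4)
Y(S, w) = -20 - 5*w (Y(S, w) = -5*(4 + w) = -20 - 5*w)
U(y, D) = -20 - 5*y
1/(71280 + U(-83, z(-14))) = 1/(71280 + (-20 - 5*(-83))) = 1/(71280 + (-20 + 415)) = 1/(71280 + 395) = 1/71675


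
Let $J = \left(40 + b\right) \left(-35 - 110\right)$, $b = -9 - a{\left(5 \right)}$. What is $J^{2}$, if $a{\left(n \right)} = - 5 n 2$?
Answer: $137945025$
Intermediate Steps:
$a{\left(n \right)} = - 10 n$
$b = 41$ ($b = -9 - \left(-10\right) 5 = -9 - -50 = -9 + 50 = 41$)
$J = -11745$ ($J = \left(40 + 41\right) \left(-35 - 110\right) = 81 \left(-145\right) = -11745$)
$J^{2} = \left(-11745\right)^{2} = 137945025$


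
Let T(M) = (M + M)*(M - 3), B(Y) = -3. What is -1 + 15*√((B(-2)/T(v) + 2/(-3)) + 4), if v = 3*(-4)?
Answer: -1 + 3*√1330/4 ≈ 26.352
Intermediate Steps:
v = -12
T(M) = 2*M*(-3 + M) (T(M) = (2*M)*(-3 + M) = 2*M*(-3 + M))
-1 + 15*√((B(-2)/T(v) + 2/(-3)) + 4) = -1 + 15*√((-3*(-1/(24*(-3 - 12))) + 2/(-3)) + 4) = -1 + 15*√((-3/(2*(-12)*(-15)) + 2*(-⅓)) + 4) = -1 + 15*√((-3/360 - ⅔) + 4) = -1 + 15*√((-3*1/360 - ⅔) + 4) = -1 + 15*√((-1/120 - ⅔) + 4) = -1 + 15*√(-27/40 + 4) = -1 + 15*√(133/40) = -1 + 15*(√1330/20) = -1 + 3*√1330/4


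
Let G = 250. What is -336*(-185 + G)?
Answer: -21840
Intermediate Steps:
-336*(-185 + G) = -336*(-185 + 250) = -336*65 = -21840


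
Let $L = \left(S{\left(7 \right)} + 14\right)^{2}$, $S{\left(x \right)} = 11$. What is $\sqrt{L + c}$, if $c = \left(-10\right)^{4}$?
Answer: $25 \sqrt{17} \approx 103.08$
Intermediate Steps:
$c = 10000$
$L = 625$ ($L = \left(11 + 14\right)^{2} = 25^{2} = 625$)
$\sqrt{L + c} = \sqrt{625 + 10000} = \sqrt{10625} = 25 \sqrt{17}$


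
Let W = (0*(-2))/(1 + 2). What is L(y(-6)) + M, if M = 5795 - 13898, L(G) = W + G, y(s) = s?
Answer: -8109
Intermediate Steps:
W = 0 (W = 0/3 = 0*(1/3) = 0)
L(G) = G (L(G) = 0 + G = G)
M = -8103
L(y(-6)) + M = -6 - 8103 = -8109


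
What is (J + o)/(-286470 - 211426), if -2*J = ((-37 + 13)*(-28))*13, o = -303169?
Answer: 307537/497896 ≈ 0.61767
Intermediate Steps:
J = -4368 (J = -(-37 + 13)*(-28)*13/2 = -(-24*(-28))*13/2 = -336*13 = -½*8736 = -4368)
(J + o)/(-286470 - 211426) = (-4368 - 303169)/(-286470 - 211426) = -307537/(-497896) = -307537*(-1/497896) = 307537/497896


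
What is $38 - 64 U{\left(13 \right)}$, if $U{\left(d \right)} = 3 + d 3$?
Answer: $-2650$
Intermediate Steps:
$U{\left(d \right)} = 3 + 3 d$
$38 - 64 U{\left(13 \right)} = 38 - 64 \left(3 + 3 \cdot 13\right) = 38 - 64 \left(3 + 39\right) = 38 - 2688 = -2650$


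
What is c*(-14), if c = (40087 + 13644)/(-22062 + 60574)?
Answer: -376117/19256 ≈ -19.532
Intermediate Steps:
c = 53731/38512 ≈ 1.3952
c*(-14) = (53731/38512)*(-14) = -376117/19256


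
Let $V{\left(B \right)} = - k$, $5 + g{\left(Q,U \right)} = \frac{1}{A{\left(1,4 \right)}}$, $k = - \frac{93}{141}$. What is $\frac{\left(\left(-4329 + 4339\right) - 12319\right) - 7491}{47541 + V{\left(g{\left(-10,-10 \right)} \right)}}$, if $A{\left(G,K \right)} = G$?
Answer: $- \frac{465300}{1117229} \approx -0.41648$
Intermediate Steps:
$k = - \frac{31}{47}$ ($k = \left(-93\right) \frac{1}{141} = - \frac{31}{47} \approx -0.65957$)
$g{\left(Q,U \right)} = -4$ ($g{\left(Q,U \right)} = -5 + 1^{-1} = -5 + 1 = -4$)
$V{\left(B \right)} = \frac{31}{47}$ ($V{\left(B \right)} = \left(-1\right) \left(- \frac{31}{47}\right) = \frac{31}{47}$)
$\frac{\left(\left(-4329 + 4339\right) - 12319\right) - 7491}{47541 + V{\left(g{\left(-10,-10 \right)} \right)}} = \frac{\left(\left(-4329 + 4339\right) - 12319\right) - 7491}{47541 + \frac{31}{47}} = \frac{\left(10 - 12319\right) - 7491}{\frac{2234458}{47}} = \left(-12309 - 7491\right) \frac{47}{2234458} = \left(-19800\right) \frac{47}{2234458} = - \frac{465300}{1117229}$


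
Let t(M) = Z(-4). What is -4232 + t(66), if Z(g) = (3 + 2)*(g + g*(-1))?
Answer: -4232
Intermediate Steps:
Z(g) = 0 (Z(g) = 5*(g - g) = 5*0 = 0)
t(M) = 0
-4232 + t(66) = -4232 + 0 = -4232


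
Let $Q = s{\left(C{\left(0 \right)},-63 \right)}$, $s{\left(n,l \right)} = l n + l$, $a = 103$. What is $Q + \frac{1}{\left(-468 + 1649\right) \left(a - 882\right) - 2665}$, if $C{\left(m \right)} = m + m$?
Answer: $- \frac{58127833}{922664} \approx -63.0$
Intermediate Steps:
$C{\left(m \right)} = 2 m$
$s{\left(n,l \right)} = l + l n$
$Q = -63$ ($Q = - 63 \left(1 + 2 \cdot 0\right) = - 63 \left(1 + 0\right) = \left(-63\right) 1 = -63$)
$Q + \frac{1}{\left(-468 + 1649\right) \left(a - 882\right) - 2665} = -63 + \frac{1}{\left(-468 + 1649\right) \left(103 - 882\right) - 2665} = -63 + \frac{1}{1181 \left(103 - 882\right) - 2665} = -63 + \frac{1}{1181 \left(-779\right) - 2665} = -63 + \frac{1}{-919999 - 2665} = -63 + \frac{1}{-922664} = -63 - \frac{1}{922664} = - \frac{58127833}{922664}$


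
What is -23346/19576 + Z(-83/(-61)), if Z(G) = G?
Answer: 100351/597068 ≈ 0.16807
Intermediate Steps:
-23346/19576 + Z(-83/(-61)) = -23346/19576 - 83/(-61) = -23346*1/19576 - 83*(-1/61) = -11673/9788 + 83/61 = 100351/597068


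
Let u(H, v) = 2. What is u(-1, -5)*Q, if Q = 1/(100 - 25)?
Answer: 2/75 ≈ 0.026667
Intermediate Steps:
Q = 1/75 ≈ 0.013333
u(-1, -5)*Q = 2*(1/75) = 2/75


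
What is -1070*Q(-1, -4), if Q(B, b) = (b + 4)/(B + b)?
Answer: 0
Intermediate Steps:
Q(B, b) = (4 + b)/(B + b)
-1070*Q(-1, -4) = -1070*(4 - 4)/(-1 - 4) = -1070*0/(-5) = -(-214)*0 = -1070*0 = 0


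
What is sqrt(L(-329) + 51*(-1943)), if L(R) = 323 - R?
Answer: 49*I*sqrt(41) ≈ 313.75*I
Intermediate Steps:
sqrt(L(-329) + 51*(-1943)) = sqrt((323 - 1*(-329)) + 51*(-1943)) = sqrt((323 + 329) - 99093) = sqrt(652 - 99093) = sqrt(-98441) = 49*I*sqrt(41)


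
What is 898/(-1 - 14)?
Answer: -898/15 ≈ -59.867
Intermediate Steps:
898/(-1 - 14) = 898/(-15) = 898*(-1/15) = -898/15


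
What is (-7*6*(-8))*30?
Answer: 10080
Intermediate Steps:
(-7*6*(-8))*30 = -42*(-8)*30 = 336*30 = 10080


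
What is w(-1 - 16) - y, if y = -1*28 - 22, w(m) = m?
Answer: 33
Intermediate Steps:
y = -50 (y = -28 - 22 = -50)
w(-1 - 16) - y = (-1 - 16) - 1*(-50) = -17 + 50 = 33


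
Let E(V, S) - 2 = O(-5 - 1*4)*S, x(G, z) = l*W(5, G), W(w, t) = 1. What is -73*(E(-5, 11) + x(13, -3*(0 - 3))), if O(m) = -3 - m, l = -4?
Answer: -4672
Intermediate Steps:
x(G, z) = -4 (x(G, z) = -4*1 = -4)
E(V, S) = 2 + 6*S (E(V, S) = 2 + (-3 - (-5 - 1*4))*S = 2 + (-3 - (-5 - 4))*S = 2 + (-3 - 1*(-9))*S = 2 + (-3 + 9)*S = 2 + 6*S)
-73*(E(-5, 11) + x(13, -3*(0 - 3))) = -73*((2 + 6*11) - 4) = -73*((2 + 66) - 4) = -73*(68 - 4) = -73*64 = -4672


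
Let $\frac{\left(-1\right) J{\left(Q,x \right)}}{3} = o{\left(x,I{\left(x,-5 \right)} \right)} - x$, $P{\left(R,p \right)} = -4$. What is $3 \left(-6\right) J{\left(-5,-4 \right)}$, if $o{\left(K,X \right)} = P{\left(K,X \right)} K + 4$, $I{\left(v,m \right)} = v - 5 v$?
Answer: $1296$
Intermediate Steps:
$I{\left(v,m \right)} = - 4 v$
$o{\left(K,X \right)} = 4 - 4 K$ ($o{\left(K,X \right)} = - 4 K + 4 = 4 - 4 K$)
$J{\left(Q,x \right)} = -12 + 15 x$ ($J{\left(Q,x \right)} = - 3 \left(\left(4 - 4 x\right) - x\right) = - 3 \left(4 - 5 x\right) = -12 + 15 x$)
$3 \left(-6\right) J{\left(-5,-4 \right)} = 3 \left(-6\right) \left(-12 + 15 \left(-4\right)\right) = - 18 \left(-12 - 60\right) = \left(-18\right) \left(-72\right) = 1296$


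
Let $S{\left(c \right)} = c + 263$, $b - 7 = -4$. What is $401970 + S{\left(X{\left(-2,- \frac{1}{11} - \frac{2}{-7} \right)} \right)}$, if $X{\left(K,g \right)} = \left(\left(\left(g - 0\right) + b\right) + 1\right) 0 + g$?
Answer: $\frac{30971956}{77} \approx 4.0223 \cdot 10^{5}$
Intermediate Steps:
$b = 3$ ($b = 7 - 4 = 3$)
$X{\left(K,g \right)} = g$ ($X{\left(K,g \right)} = \left(\left(\left(g - 0\right) + 3\right) + 1\right) 0 + g = \left(\left(\left(g + 0\right) + 3\right) + 1\right) 0 + g = \left(\left(g + 3\right) + 1\right) 0 + g = \left(\left(3 + g\right) + 1\right) 0 + g = \left(4 + g\right) 0 + g = 0 + g = g$)
$S{\left(c \right)} = 263 + c$
$401970 + S{\left(X{\left(-2,- \frac{1}{11} - \frac{2}{-7} \right)} \right)} = 401970 + \left(263 - \left(\frac{1}{11} - \frac{2}{7}\right)\right) = 401970 + \left(263 - - \frac{15}{77}\right) = 401970 + \left(263 + \left(- \frac{1}{11} + \frac{2}{7}\right)\right) = 401970 + \left(263 + \frac{15}{77}\right) = 401970 + \frac{20266}{77} = \frac{30971956}{77}$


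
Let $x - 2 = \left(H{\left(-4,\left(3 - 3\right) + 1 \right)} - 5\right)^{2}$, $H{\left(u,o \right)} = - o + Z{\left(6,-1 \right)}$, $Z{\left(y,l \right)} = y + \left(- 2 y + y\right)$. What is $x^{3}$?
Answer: $54872$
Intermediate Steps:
$Z{\left(y,l \right)} = 0$ ($Z{\left(y,l \right)} = y - y = 0$)
$H{\left(u,o \right)} = - o$ ($H{\left(u,o \right)} = - o + 0 = - o$)
$x = 38$ ($x = 2 + \left(- (\left(3 - 3\right) + 1) - 5\right)^{2} = 2 + \left(- (0 + 1) - 5\right)^{2} = 2 + \left(\left(-1\right) 1 - 5\right)^{2} = 2 + \left(-1 - 5\right)^{2} = 2 + \left(-6\right)^{2} = 2 + 36 = 38$)
$x^{3} = 38^{3} = 54872$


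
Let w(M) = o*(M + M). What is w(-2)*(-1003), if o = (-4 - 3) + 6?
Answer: -4012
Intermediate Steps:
o = -1 (o = -7 + 6 = -1)
w(M) = -2*M (w(M) = -(M + M) = -2*M)
w(-2)*(-1003) = -2*(-2)*(-1003) = 4*(-1003) = -4012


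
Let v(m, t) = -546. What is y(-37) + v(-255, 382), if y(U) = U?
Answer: -583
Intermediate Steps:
y(-37) + v(-255, 382) = -37 - 546 = -583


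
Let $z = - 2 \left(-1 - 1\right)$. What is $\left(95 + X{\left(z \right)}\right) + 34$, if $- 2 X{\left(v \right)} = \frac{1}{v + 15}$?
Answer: $\frac{4901}{38} \approx 128.97$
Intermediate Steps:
$z = 4$ ($z = \left(-2\right) \left(-2\right) = 4$)
$X{\left(v \right)} = - \frac{1}{2 \left(15 + v\right)}$ ($X{\left(v \right)} = - \frac{1}{2 \left(v + 15\right)} = - \frac{1}{2 \left(15 + v\right)}$)
$\left(95 + X{\left(z \right)}\right) + 34 = \left(95 - \frac{1}{30 + 2 \cdot 4}\right) + 34 = \left(95 - \frac{1}{30 + 8}\right) + 34 = \left(95 - \frac{1}{38}\right) + 34 = \frac{3609}{38} + 34 = \frac{4901}{38}$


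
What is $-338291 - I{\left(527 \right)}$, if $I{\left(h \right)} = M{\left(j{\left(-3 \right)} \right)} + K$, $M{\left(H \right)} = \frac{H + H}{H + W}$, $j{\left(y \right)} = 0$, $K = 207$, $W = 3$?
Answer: $-338498$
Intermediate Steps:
$M{\left(H \right)} = \frac{2 H}{3 + H}$ ($M{\left(H \right)} = \frac{H + H}{H + 3} = \frac{2 H}{3 + H}$)
$I{\left(h \right)} = 207$ ($I{\left(h \right)} = 2 \cdot 0 \frac{1}{3 + 0} + 207 = 2 \cdot 0 \cdot \frac{1}{3} + 207 = 0 + 207 = 207$)
$-338291 - I{\left(527 \right)} = -338291 - 207 = -338498$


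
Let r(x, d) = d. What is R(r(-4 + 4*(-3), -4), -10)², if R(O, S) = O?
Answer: 16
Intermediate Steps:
R(r(-4 + 4*(-3), -4), -10)² = (-4)² = 16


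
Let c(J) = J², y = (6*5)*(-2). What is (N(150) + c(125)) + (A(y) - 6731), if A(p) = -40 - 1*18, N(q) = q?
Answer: 8986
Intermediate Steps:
y = -60 (y = 30*(-2) = -60)
A(p) = -58 (A(p) = -40 - 18 = -58)
(N(150) + c(125)) + (A(y) - 6731) = (150 + 125²) + (-58 - 6731) = (150 + 15625) - 6789 = 15775 - 6789 = 8986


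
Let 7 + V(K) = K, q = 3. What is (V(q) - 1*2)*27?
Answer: -162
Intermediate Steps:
V(K) = -7 + K
(V(q) - 1*2)*27 = ((-7 + 3) - 1*2)*27 = (-4 - 2)*27 = -6*27 = -162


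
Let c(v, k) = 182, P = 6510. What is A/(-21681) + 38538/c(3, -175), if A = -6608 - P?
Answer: 418964927/1972971 ≈ 212.35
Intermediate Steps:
A = -13118 (A = -6608 - 1*6510 = -6608 - 6510 = -13118)
A/(-21681) + 38538/c(3, -175) = -13118/(-21681) + 38538/182 = -13118*(-1/21681) + 38538*(1/182) = 13118/21681 + 19269/91 = 418964927/1972971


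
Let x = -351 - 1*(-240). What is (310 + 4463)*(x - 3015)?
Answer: -14920398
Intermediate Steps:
x = -111 (x = -351 + 240 = -111)
(310 + 4463)*(x - 3015) = (310 + 4463)*(-111 - 3015) = 4773*(-3126) = -14920398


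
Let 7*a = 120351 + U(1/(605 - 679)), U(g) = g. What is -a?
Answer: -8905973/518 ≈ -17193.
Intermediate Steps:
a = 8905973/518 (a = (120351 + 1/(605 - 679))/7 = (120351 + 1/(-74))/7 = (120351 - 1/74)/7 = (⅐)*(8905973/74) = 8905973/518 ≈ 17193.)
-a = -1*8905973/518 = -8905973/518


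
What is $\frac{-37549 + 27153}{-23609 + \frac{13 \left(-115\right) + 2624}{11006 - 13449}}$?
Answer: $\frac{6349357}{14419479} \approx 0.44033$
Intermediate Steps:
$\frac{-37549 + 27153}{-23609 + \frac{13 \left(-115\right) + 2624}{11006 - 13449}} = - \frac{10396}{-23609 + \frac{-1495 + 2624}{-2443}} = - \frac{10396}{-23609 + 1129 \left(- \frac{1}{2443}\right)} = - \frac{10396}{-23609 - \frac{1129}{2443}} = - \frac{10396}{- \frac{57677916}{2443}} = \left(-10396\right) \left(- \frac{2443}{57677916}\right) = \frac{6349357}{14419479}$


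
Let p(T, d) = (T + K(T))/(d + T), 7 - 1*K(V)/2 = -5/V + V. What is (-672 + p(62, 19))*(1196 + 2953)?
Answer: -778571375/279 ≈ -2.7906e+6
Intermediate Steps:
K(V) = 14 - 2*V + 10/V (K(V) = 14 - 2*(-5/V + V) = 14 - 2*(V - 5/V) = 14 + (-2*V + 10/V) = 14 - 2*V + 10/V)
p(T, d) = (14 - T + 10/T)/(T + d) (p(T, d) = (T + (14 - 2*T + 10/T))/(d + T) = (14 - T + 10/T)/(T + d))
(-672 + p(62, 19))*(1196 + 2953) = (-672 + (10 - 1*62² + 14*62)/(62*(62 + 19)))*(1196 + 2953) = (-672 + (1/62)*(10 - 1*3844 + 868)/81)*4149 = (-672 + (1/62)*(1/81)*(10 - 3844 + 868))*4149 = (-672 + (1/62)*(1/81)*(-2966))*4149 = (-672 - 1483/2511)*4149 = -1688875/2511*4149 = -778571375/279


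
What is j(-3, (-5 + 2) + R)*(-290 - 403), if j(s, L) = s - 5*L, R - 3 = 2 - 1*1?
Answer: 5544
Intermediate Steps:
R = 4 (R = 3 + (2 - 1*1) = 3 + (2 - 1) = 3 + 1 = 4)
j(-3, (-5 + 2) + R)*(-290 - 403) = (-3 - 5*((-5 + 2) + 4))*(-290 - 403) = (-3 - 5*(-3 + 4))*(-693) = (-3 - 5*1)*(-693) = (-3 - 5)*(-693) = -8*(-693) = 5544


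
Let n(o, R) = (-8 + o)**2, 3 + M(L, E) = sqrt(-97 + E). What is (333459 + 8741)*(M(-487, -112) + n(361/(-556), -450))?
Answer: 949565347575/38642 + 342200*I*sqrt(209) ≈ 2.4573e+7 + 4.9471e+6*I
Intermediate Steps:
M(L, E) = -3 + sqrt(-97 + E)
(333459 + 8741)*(M(-487, -112) + n(361/(-556), -450)) = (333459 + 8741)*((-3 + sqrt(-97 - 112)) + (-8 + 361/(-556))**2) = 342200*((-3 + sqrt(-209)) + (-8 + 361*(-1/556))**2) = 342200*((-3 + I*sqrt(209)) + (-8 - 361/556)**2) = 342200*((-3 + I*sqrt(209)) + (-4809/556)**2) = 342200*((-3 + I*sqrt(209)) + 23126481/309136) = 342200*(22199073/309136 + I*sqrt(209)) = 949565347575/38642 + 342200*I*sqrt(209)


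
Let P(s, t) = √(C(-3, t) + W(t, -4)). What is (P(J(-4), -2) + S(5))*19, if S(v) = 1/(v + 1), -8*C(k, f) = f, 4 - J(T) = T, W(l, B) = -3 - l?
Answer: 19/6 + 19*I*√3/2 ≈ 3.1667 + 16.454*I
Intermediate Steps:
J(T) = 4 - T
C(k, f) = -f/8
P(s, t) = √(-3 - 9*t/8) (P(s, t) = √(-t/8 + (-3 - t)) = √(-3 - 9*t/8))
S(v) = 1/(1 + v)
(P(J(-4), -2) + S(5))*19 = (√(-48 - 18*(-2))/4 + 1/(1 + 5))*19 = (√(-48 + 36)/4 + 1/6)*19 = (√(-12)/4 + ⅙)*19 = ((2*I*√3)/4 + ⅙)*19 = (I*√3/2 + ⅙)*19 = (⅙ + I*√3/2)*19 = 19/6 + 19*I*√3/2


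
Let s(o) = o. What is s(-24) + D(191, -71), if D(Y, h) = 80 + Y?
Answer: 247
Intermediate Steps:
s(-24) + D(191, -71) = -24 + (80 + 191) = -24 + 271 = 247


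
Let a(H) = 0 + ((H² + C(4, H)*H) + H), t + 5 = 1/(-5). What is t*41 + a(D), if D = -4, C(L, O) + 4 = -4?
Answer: -846/5 ≈ -169.20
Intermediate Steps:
C(L, O) = -8 (C(L, O) = -4 - 4 = -8)
t = -26/5 (t = -5 + 1/(-5) = -5 - ⅕ = -26/5 ≈ -5.2000)
a(H) = H² - 7*H (a(H) = 0 + ((H² - 8*H) + H) = 0 + (H² - 7*H) = H² - 7*H)
t*41 + a(D) = -26/5*41 - 4*(-7 - 4) = -1066/5 - 4*(-11) = -1066/5 + 44 = -846/5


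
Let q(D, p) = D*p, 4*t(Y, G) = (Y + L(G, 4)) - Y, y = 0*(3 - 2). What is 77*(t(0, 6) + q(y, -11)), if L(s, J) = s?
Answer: 231/2 ≈ 115.50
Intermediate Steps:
y = 0 (y = 0*1 = 0)
t(Y, G) = G/4 (t(Y, G) = ((Y + G) - Y)/4 = ((G + Y) - Y)/4 = G/4)
77*(t(0, 6) + q(y, -11)) = 77*((1/4)*6 + 0*(-11)) = 77*(3/2 + 0) = 77*(3/2) = 231/2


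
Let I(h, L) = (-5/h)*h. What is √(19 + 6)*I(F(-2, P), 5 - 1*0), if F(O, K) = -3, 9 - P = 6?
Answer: -25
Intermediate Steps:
P = 3 (P = 9 - 1*6 = 9 - 6 = 3)
I(h, L) = -5 (I(h, L) = (-5/h)*h = -5)
√(19 + 6)*I(F(-2, P), 5 - 1*0) = √(19 + 6)*(-5) = √25*(-5) = 5*(-5) = -25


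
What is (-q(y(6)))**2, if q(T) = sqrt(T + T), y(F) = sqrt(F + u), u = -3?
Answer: 2*sqrt(3) ≈ 3.4641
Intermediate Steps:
y(F) = sqrt(-3 + F) (y(F) = sqrt(F - 3) = sqrt(-3 + F))
q(T) = sqrt(2)*sqrt(T) (q(T) = sqrt(2*T) = sqrt(2)*sqrt(T))
(-q(y(6)))**2 = (-sqrt(2)*sqrt(sqrt(-3 + 6)))**2 = (-sqrt(2)*sqrt(sqrt(3)))**2 = (-sqrt(2)*3**(1/4))**2 = 2*sqrt(3)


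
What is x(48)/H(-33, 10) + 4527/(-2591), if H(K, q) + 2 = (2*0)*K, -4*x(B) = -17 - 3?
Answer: -22009/5182 ≈ -4.2472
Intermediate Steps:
x(B) = 5 (x(B) = -(-17 - 3)/4 = -¼*(-20) = 5)
H(K, q) = -2 (H(K, q) = -2 + (2*0)*K = -2 + 0*K = -2 + 0 = -2)
x(48)/H(-33, 10) + 4527/(-2591) = 5/(-2) + 4527/(-2591) = 5*(-½) + 4527*(-1/2591) = -5/2 - 4527/2591 = -22009/5182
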